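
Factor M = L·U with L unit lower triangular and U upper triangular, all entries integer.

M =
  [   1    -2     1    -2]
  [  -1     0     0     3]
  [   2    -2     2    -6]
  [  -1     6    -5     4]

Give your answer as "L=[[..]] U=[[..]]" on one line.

L=[[1,0,0,0],[-1,1,0,0],[2,-1,1,0],[-1,-2,-2,1]] U=[[1,-2,1,-2],[0,-2,1,1],[0,0,1,-1],[0,0,0,2]]

  r1 -= -1·r0 → [0,-2,1,1]
  r2 -= 2·r0 → [0,2,0,-2]
  r3 -= -1·r0 → [0,4,-4,2]
  r2 -= -1·r1 → [0,0,1,-1]
  r3 -= -2·r1 → [0,0,-2,4]
  r3 -= -2·r2 → [0,0,0,2]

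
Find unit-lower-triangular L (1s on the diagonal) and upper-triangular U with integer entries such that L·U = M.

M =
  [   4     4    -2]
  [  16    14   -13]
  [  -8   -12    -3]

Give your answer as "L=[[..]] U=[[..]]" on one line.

  row1 -= 4·row0 → [0,-2,-5]
  row2 -= -2·row0 → [0,-4,-7]
  row2 -= 2·row1 → [0,0,3]

L=[[1,0,0],[4,1,0],[-2,2,1]] U=[[4,4,-2],[0,-2,-5],[0,0,3]]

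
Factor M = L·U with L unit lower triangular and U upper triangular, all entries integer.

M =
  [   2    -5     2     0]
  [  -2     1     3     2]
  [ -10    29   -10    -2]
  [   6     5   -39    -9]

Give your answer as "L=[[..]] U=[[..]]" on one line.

L=[[1,0,0,0],[-1,1,0,0],[-5,-1,1,0],[3,-5,-4,1]] U=[[2,-5,2,0],[0,-4,5,2],[0,0,5,0],[0,0,0,1]]

  r1 -= -1·r0 → [0,-4,5,2]
  r2 -= -5·r0 → [0,4,0,-2]
  r3 -= 3·r0 → [0,20,-45,-9]
  r2 -= -1·r1 → [0,0,5,0]
  r3 -= -5·r1 → [0,0,-20,1]
  r3 -= -4·r2 → [0,0,0,1]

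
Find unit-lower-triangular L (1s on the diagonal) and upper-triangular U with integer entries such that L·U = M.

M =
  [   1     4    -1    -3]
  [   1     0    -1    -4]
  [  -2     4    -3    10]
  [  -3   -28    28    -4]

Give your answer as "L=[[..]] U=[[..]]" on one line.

L=[[1,0,0,0],[1,1,0,0],[-2,-3,1,0],[-3,4,-5,1]] U=[[1,4,-1,-3],[0,-4,0,-1],[0,0,-5,1],[0,0,0,-4]]

  R1 -= 1·R0 → [0,-4,0,-1]
  R2 -= -2·R0 → [0,12,-5,4]
  R3 -= -3·R0 → [0,-16,25,-13]
  R2 -= -3·R1 → [0,0,-5,1]
  R3 -= 4·R1 → [0,0,25,-9]
  R3 -= -5·R2 → [0,0,0,-4]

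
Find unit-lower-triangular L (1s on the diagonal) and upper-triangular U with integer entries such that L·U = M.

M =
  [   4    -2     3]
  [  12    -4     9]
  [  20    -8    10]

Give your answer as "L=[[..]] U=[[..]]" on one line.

L=[[1,0,0],[3,1,0],[5,1,1]] U=[[4,-2,3],[0,2,0],[0,0,-5]]

  r1 -= 3·r0 → [0,2,0]
  r2 -= 5·r0 → [0,2,-5]
  r2 -= 1·r1 → [0,0,-5]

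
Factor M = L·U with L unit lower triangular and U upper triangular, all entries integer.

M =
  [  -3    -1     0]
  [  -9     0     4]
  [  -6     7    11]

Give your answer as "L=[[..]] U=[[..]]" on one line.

L=[[1,0,0],[3,1,0],[2,3,1]] U=[[-3,-1,0],[0,3,4],[0,0,-1]]

  row1 -= 3·row0 → [0,3,4]
  row2 -= 2·row0 → [0,9,11]
  row2 -= 3·row1 → [0,0,-1]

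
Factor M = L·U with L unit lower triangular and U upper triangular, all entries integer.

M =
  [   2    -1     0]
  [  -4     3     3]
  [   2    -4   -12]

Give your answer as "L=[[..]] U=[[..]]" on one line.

  r1 -= -2·r0 → [0,1,3]
  r2 -= 1·r0 → [0,-3,-12]
  r2 -= -3·r1 → [0,0,-3]

L=[[1,0,0],[-2,1,0],[1,-3,1]] U=[[2,-1,0],[0,1,3],[0,0,-3]]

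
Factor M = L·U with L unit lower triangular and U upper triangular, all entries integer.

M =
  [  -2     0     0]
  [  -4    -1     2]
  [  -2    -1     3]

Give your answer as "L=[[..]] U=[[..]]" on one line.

L=[[1,0,0],[2,1,0],[1,1,1]] U=[[-2,0,0],[0,-1,2],[0,0,1]]

  row1 -= 2·row0 → [0,-1,2]
  row2 -= 1·row0 → [0,-1,3]
  row2 -= 1·row1 → [0,0,1]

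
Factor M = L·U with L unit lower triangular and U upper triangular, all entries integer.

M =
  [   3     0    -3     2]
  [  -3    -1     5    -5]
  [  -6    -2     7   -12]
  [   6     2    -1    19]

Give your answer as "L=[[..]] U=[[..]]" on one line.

  R1 -= -1·R0 → [0,-1,2,-3]
  R2 -= -2·R0 → [0,-2,1,-8]
  R3 -= 2·R0 → [0,2,5,15]
  R2 -= 2·R1 → [0,0,-3,-2]
  R3 -= -2·R1 → [0,0,9,9]
  R3 -= -3·R2 → [0,0,0,3]

L=[[1,0,0,0],[-1,1,0,0],[-2,2,1,0],[2,-2,-3,1]] U=[[3,0,-3,2],[0,-1,2,-3],[0,0,-3,-2],[0,0,0,3]]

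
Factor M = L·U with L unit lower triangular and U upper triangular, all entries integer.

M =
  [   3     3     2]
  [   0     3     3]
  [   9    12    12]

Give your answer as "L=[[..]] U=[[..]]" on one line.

L=[[1,0,0],[0,1,0],[3,1,1]] U=[[3,3,2],[0,3,3],[0,0,3]]

  r1 -= 0·r0 → [0,3,3]
  r2 -= 3·r0 → [0,3,6]
  r2 -= 1·r1 → [0,0,3]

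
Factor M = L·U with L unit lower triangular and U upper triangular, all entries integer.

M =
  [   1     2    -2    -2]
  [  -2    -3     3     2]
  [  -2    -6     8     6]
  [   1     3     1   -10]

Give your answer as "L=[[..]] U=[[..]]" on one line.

L=[[1,0,0,0],[-2,1,0,0],[-2,-2,1,0],[1,1,2,1]] U=[[1,2,-2,-2],[0,1,-1,-2],[0,0,2,-2],[0,0,0,-2]]

  row1 -= -2·row0 → [0,1,-1,-2]
  row2 -= -2·row0 → [0,-2,4,2]
  row3 -= 1·row0 → [0,1,3,-8]
  row2 -= -2·row1 → [0,0,2,-2]
  row3 -= 1·row1 → [0,0,4,-6]
  row3 -= 2·row2 → [0,0,0,-2]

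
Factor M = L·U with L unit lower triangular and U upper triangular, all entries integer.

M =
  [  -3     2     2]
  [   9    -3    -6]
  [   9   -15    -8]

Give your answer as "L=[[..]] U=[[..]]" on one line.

L=[[1,0,0],[-3,1,0],[-3,-3,1]] U=[[-3,2,2],[0,3,0],[0,0,-2]]

  r1 -= -3·r0 → [0,3,0]
  r2 -= -3·r0 → [0,-9,-2]
  r2 -= -3·r1 → [0,0,-2]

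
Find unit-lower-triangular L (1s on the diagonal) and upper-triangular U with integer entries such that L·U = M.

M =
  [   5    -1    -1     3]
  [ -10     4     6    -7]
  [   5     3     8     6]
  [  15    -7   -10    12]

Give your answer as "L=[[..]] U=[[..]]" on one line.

  row1 -= -2·row0 → [0,2,4,-1]
  row2 -= 1·row0 → [0,4,9,3]
  row3 -= 3·row0 → [0,-4,-7,3]
  row2 -= 2·row1 → [0,0,1,5]
  row3 -= -2·row1 → [0,0,1,1]
  row3 -= 1·row2 → [0,0,0,-4]

L=[[1,0,0,0],[-2,1,0,0],[1,2,1,0],[3,-2,1,1]] U=[[5,-1,-1,3],[0,2,4,-1],[0,0,1,5],[0,0,0,-4]]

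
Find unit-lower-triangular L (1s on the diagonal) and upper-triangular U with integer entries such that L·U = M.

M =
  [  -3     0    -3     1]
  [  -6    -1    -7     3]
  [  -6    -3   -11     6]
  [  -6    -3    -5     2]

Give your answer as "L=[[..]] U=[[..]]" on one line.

L=[[1,0,0,0],[2,1,0,0],[2,3,1,0],[2,3,-2,1]] U=[[-3,0,-3,1],[0,-1,-1,1],[0,0,-2,1],[0,0,0,-1]]

  r1 -= 2·r0 → [0,-1,-1,1]
  r2 -= 2·r0 → [0,-3,-5,4]
  r3 -= 2·r0 → [0,-3,1,0]
  r2 -= 3·r1 → [0,0,-2,1]
  r3 -= 3·r1 → [0,0,4,-3]
  r3 -= -2·r2 → [0,0,0,-1]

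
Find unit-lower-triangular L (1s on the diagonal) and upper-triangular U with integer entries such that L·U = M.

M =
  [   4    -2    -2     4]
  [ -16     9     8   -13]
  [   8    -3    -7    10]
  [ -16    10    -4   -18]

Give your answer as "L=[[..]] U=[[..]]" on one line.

  R1 -= -4·R0 → [0,1,0,3]
  R2 -= 2·R0 → [0,1,-3,2]
  R3 -= -4·R0 → [0,2,-12,-2]
  R2 -= 1·R1 → [0,0,-3,-1]
  R3 -= 2·R1 → [0,0,-12,-8]
  R3 -= 4·R2 → [0,0,0,-4]

L=[[1,0,0,0],[-4,1,0,0],[2,1,1,0],[-4,2,4,1]] U=[[4,-2,-2,4],[0,1,0,3],[0,0,-3,-1],[0,0,0,-4]]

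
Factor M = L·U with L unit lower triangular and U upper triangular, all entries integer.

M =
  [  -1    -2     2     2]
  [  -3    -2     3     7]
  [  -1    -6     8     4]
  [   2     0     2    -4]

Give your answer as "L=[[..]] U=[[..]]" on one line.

L=[[1,0,0,0],[3,1,0,0],[1,-1,1,0],[-2,-1,1,1]] U=[[-1,-2,2,2],[0,4,-3,1],[0,0,3,3],[0,0,0,-2]]

  row1 -= 3·row0 → [0,4,-3,1]
  row2 -= 1·row0 → [0,-4,6,2]
  row3 -= -2·row0 → [0,-4,6,0]
  row2 -= -1·row1 → [0,0,3,3]
  row3 -= -1·row1 → [0,0,3,1]
  row3 -= 1·row2 → [0,0,0,-2]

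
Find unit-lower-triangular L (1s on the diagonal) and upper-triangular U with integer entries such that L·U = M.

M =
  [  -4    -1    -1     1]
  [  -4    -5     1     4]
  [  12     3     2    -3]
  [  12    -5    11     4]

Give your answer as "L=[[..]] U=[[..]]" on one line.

L=[[1,0,0,0],[1,1,0,0],[-3,0,1,0],[-3,2,-4,1]] U=[[-4,-1,-1,1],[0,-4,2,3],[0,0,-1,0],[0,0,0,1]]

  row1 -= 1·row0 → [0,-4,2,3]
  row2 -= -3·row0 → [0,0,-1,0]
  row3 -= -3·row0 → [0,-8,8,7]
  row2 -= 0·row1 → [0,0,-1,0]
  row3 -= 2·row1 → [0,0,4,1]
  row3 -= -4·row2 → [0,0,0,1]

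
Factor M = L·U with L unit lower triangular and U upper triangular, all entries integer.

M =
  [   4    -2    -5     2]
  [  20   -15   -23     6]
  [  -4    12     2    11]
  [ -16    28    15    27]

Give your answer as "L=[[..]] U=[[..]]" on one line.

  r1 -= 5·r0 → [0,-5,2,-4]
  r2 -= -1·r0 → [0,10,-3,13]
  r3 -= -4·r0 → [0,20,-5,35]
  r2 -= -2·r1 → [0,0,1,5]
  r3 -= -4·r1 → [0,0,3,19]
  r3 -= 3·r2 → [0,0,0,4]

L=[[1,0,0,0],[5,1,0,0],[-1,-2,1,0],[-4,-4,3,1]] U=[[4,-2,-5,2],[0,-5,2,-4],[0,0,1,5],[0,0,0,4]]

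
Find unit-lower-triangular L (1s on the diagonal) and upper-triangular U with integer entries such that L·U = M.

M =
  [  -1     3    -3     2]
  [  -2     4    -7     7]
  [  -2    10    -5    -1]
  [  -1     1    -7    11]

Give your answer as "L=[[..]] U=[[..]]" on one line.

L=[[1,0,0,0],[2,1,0,0],[2,-2,1,0],[1,1,3,1]] U=[[-1,3,-3,2],[0,-2,-1,3],[0,0,-1,1],[0,0,0,3]]

  r1 -= 2·r0 → [0,-2,-1,3]
  r2 -= 2·r0 → [0,4,1,-5]
  r3 -= 1·r0 → [0,-2,-4,9]
  r2 -= -2·r1 → [0,0,-1,1]
  r3 -= 1·r1 → [0,0,-3,6]
  r3 -= 3·r2 → [0,0,0,3]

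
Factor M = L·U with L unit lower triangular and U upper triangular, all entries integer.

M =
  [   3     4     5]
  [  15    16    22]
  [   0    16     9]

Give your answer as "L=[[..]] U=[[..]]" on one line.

L=[[1,0,0],[5,1,0],[0,-4,1]] U=[[3,4,5],[0,-4,-3],[0,0,-3]]

  row1 -= 5·row0 → [0,-4,-3]
  row2 -= 0·row0 → [0,16,9]
  row2 -= -4·row1 → [0,0,-3]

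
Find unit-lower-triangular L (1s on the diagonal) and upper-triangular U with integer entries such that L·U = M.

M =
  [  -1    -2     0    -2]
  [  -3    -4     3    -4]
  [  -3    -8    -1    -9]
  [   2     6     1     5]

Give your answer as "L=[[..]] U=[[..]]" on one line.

  row1 -= 3·row0 → [0,2,3,2]
  row2 -= 3·row0 → [0,-2,-1,-3]
  row3 -= -2·row0 → [0,2,1,1]
  row2 -= -1·row1 → [0,0,2,-1]
  row3 -= 1·row1 → [0,0,-2,-1]
  row3 -= -1·row2 → [0,0,0,-2]

L=[[1,0,0,0],[3,1,0,0],[3,-1,1,0],[-2,1,-1,1]] U=[[-1,-2,0,-2],[0,2,3,2],[0,0,2,-1],[0,0,0,-2]]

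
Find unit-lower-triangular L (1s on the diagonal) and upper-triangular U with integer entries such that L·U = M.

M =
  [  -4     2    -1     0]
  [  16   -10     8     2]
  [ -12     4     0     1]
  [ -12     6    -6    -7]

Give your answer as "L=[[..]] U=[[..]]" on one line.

  r1 -= -4·r0 → [0,-2,4,2]
  r2 -= 3·r0 → [0,-2,3,1]
  r3 -= 3·r0 → [0,0,-3,-7]
  r2 -= 1·r1 → [0,0,-1,-1]
  r3 -= 0·r1 → [0,0,-3,-7]
  r3 -= 3·r2 → [0,0,0,-4]

L=[[1,0,0,0],[-4,1,0,0],[3,1,1,0],[3,0,3,1]] U=[[-4,2,-1,0],[0,-2,4,2],[0,0,-1,-1],[0,0,0,-4]]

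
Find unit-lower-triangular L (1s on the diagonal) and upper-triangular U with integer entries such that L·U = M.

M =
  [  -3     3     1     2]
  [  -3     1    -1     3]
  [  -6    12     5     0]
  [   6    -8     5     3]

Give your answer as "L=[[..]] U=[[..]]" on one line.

L=[[1,0,0,0],[1,1,0,0],[2,-3,1,0],[-2,1,-3,1]] U=[[-3,3,1,2],[0,-2,-2,1],[0,0,-3,-1],[0,0,0,3]]

  row1 -= 1·row0 → [0,-2,-2,1]
  row2 -= 2·row0 → [0,6,3,-4]
  row3 -= -2·row0 → [0,-2,7,7]
  row2 -= -3·row1 → [0,0,-3,-1]
  row3 -= 1·row1 → [0,0,9,6]
  row3 -= -3·row2 → [0,0,0,3]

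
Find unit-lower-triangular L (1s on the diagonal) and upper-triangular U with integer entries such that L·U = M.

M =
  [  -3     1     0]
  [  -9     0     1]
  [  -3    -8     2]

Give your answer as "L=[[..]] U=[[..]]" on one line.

  r1 -= 3·r0 → [0,-3,1]
  r2 -= 1·r0 → [0,-9,2]
  r2 -= 3·r1 → [0,0,-1]

L=[[1,0,0],[3,1,0],[1,3,1]] U=[[-3,1,0],[0,-3,1],[0,0,-1]]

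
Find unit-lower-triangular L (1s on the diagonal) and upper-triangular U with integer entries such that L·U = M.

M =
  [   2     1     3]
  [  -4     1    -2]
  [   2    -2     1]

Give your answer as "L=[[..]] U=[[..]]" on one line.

L=[[1,0,0],[-2,1,0],[1,-1,1]] U=[[2,1,3],[0,3,4],[0,0,2]]

  r1 -= -2·r0 → [0,3,4]
  r2 -= 1·r0 → [0,-3,-2]
  r2 -= -1·r1 → [0,0,2]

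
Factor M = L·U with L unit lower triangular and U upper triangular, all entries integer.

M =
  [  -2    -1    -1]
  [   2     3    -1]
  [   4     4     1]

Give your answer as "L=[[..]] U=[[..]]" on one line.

L=[[1,0,0],[-1,1,0],[-2,1,1]] U=[[-2,-1,-1],[0,2,-2],[0,0,1]]

  row1 -= -1·row0 → [0,2,-2]
  row2 -= -2·row0 → [0,2,-1]
  row2 -= 1·row1 → [0,0,1]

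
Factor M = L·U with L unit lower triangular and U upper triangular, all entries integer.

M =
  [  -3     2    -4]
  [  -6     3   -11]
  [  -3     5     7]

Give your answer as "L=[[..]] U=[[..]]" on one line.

  row1 -= 2·row0 → [0,-1,-3]
  row2 -= 1·row0 → [0,3,11]
  row2 -= -3·row1 → [0,0,2]

L=[[1,0,0],[2,1,0],[1,-3,1]] U=[[-3,2,-4],[0,-1,-3],[0,0,2]]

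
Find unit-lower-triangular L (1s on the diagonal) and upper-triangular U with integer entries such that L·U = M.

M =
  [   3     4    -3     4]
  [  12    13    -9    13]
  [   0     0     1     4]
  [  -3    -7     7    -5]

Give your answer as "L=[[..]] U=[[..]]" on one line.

  row1 -= 4·row0 → [0,-3,3,-3]
  row2 -= 0·row0 → [0,0,1,4]
  row3 -= -1·row0 → [0,-3,4,-1]
  row2 -= 0·row1 → [0,0,1,4]
  row3 -= 1·row1 → [0,0,1,2]
  row3 -= 1·row2 → [0,0,0,-2]

L=[[1,0,0,0],[4,1,0,0],[0,0,1,0],[-1,1,1,1]] U=[[3,4,-3,4],[0,-3,3,-3],[0,0,1,4],[0,0,0,-2]]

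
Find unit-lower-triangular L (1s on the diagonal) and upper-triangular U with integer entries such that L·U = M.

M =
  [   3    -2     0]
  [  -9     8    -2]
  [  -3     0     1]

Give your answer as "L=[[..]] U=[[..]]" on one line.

  row1 -= -3·row0 → [0,2,-2]
  row2 -= -1·row0 → [0,-2,1]
  row2 -= -1·row1 → [0,0,-1]

L=[[1,0,0],[-3,1,0],[-1,-1,1]] U=[[3,-2,0],[0,2,-2],[0,0,-1]]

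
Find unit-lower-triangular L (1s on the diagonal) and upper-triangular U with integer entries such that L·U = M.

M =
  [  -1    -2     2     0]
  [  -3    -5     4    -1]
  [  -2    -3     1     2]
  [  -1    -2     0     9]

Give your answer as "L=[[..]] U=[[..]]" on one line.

  row1 -= 3·row0 → [0,1,-2,-1]
  row2 -= 2·row0 → [0,1,-3,2]
  row3 -= 1·row0 → [0,0,-2,9]
  row2 -= 1·row1 → [0,0,-1,3]
  row3 -= 0·row1 → [0,0,-2,9]
  row3 -= 2·row2 → [0,0,0,3]

L=[[1,0,0,0],[3,1,0,0],[2,1,1,0],[1,0,2,1]] U=[[-1,-2,2,0],[0,1,-2,-1],[0,0,-1,3],[0,0,0,3]]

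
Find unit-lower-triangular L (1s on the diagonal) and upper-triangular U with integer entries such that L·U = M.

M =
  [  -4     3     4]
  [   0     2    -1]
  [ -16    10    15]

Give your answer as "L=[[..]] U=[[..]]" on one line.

  row1 -= 0·row0 → [0,2,-1]
  row2 -= 4·row0 → [0,-2,-1]
  row2 -= -1·row1 → [0,0,-2]

L=[[1,0,0],[0,1,0],[4,-1,1]] U=[[-4,3,4],[0,2,-1],[0,0,-2]]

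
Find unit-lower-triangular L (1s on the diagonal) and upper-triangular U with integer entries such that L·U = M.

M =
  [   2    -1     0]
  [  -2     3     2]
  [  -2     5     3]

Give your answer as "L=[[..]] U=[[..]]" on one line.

  r1 -= -1·r0 → [0,2,2]
  r2 -= -1·r0 → [0,4,3]
  r2 -= 2·r1 → [0,0,-1]

L=[[1,0,0],[-1,1,0],[-1,2,1]] U=[[2,-1,0],[0,2,2],[0,0,-1]]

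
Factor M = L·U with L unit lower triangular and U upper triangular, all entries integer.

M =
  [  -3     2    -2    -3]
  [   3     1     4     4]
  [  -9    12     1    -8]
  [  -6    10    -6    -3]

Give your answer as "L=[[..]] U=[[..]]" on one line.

L=[[1,0,0,0],[-1,1,0,0],[3,2,1,0],[2,2,-2,1]] U=[[-3,2,-2,-3],[0,3,2,1],[0,0,3,-1],[0,0,0,-1]]

  R1 -= -1·R0 → [0,3,2,1]
  R2 -= 3·R0 → [0,6,7,1]
  R3 -= 2·R0 → [0,6,-2,3]
  R2 -= 2·R1 → [0,0,3,-1]
  R3 -= 2·R1 → [0,0,-6,1]
  R3 -= -2·R2 → [0,0,0,-1]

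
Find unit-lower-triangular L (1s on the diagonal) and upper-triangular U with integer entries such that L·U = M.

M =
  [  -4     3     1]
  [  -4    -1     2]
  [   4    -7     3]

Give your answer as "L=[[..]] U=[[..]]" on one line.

  R1 -= 1·R0 → [0,-4,1]
  R2 -= -1·R0 → [0,-4,4]
  R2 -= 1·R1 → [0,0,3]

L=[[1,0,0],[1,1,0],[-1,1,1]] U=[[-4,3,1],[0,-4,1],[0,0,3]]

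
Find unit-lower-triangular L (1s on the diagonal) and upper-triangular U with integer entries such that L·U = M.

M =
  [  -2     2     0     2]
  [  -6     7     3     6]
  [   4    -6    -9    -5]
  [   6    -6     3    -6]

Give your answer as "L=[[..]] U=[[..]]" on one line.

  r1 -= 3·r0 → [0,1,3,0]
  r2 -= -2·r0 → [0,-2,-9,-1]
  r3 -= -3·r0 → [0,0,3,0]
  r2 -= -2·r1 → [0,0,-3,-1]
  r3 -= 0·r1 → [0,0,3,0]
  r3 -= -1·r2 → [0,0,0,-1]

L=[[1,0,0,0],[3,1,0,0],[-2,-2,1,0],[-3,0,-1,1]] U=[[-2,2,0,2],[0,1,3,0],[0,0,-3,-1],[0,0,0,-1]]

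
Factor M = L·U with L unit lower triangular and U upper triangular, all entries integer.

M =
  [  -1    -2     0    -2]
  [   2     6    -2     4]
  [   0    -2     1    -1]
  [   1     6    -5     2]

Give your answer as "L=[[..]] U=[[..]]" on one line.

L=[[1,0,0,0],[-2,1,0,0],[0,-1,1,0],[-1,2,1,1]] U=[[-1,-2,0,-2],[0,2,-2,0],[0,0,-1,-1],[0,0,0,1]]

  r1 -= -2·r0 → [0,2,-2,0]
  r2 -= 0·r0 → [0,-2,1,-1]
  r3 -= -1·r0 → [0,4,-5,0]
  r2 -= -1·r1 → [0,0,-1,-1]
  r3 -= 2·r1 → [0,0,-1,0]
  r3 -= 1·r2 → [0,0,0,1]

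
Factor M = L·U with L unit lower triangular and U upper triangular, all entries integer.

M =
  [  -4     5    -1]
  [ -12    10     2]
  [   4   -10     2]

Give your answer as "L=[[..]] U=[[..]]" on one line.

  r1 -= 3·r0 → [0,-5,5]
  r2 -= -1·r0 → [0,-5,1]
  r2 -= 1·r1 → [0,0,-4]

L=[[1,0,0],[3,1,0],[-1,1,1]] U=[[-4,5,-1],[0,-5,5],[0,0,-4]]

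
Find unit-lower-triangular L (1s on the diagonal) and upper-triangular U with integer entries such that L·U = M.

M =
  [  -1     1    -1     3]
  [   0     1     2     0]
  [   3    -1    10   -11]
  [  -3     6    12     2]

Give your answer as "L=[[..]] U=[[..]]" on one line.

  row1 -= 0·row0 → [0,1,2,0]
  row2 -= -3·row0 → [0,2,7,-2]
  row3 -= 3·row0 → [0,3,15,-7]
  row2 -= 2·row1 → [0,0,3,-2]
  row3 -= 3·row1 → [0,0,9,-7]
  row3 -= 3·row2 → [0,0,0,-1]

L=[[1,0,0,0],[0,1,0,0],[-3,2,1,0],[3,3,3,1]] U=[[-1,1,-1,3],[0,1,2,0],[0,0,3,-2],[0,0,0,-1]]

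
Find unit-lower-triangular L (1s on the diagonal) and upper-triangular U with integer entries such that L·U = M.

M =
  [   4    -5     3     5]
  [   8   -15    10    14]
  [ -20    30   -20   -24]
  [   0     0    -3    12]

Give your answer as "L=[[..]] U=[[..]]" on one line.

L=[[1,0,0,0],[2,1,0,0],[-5,-1,1,0],[0,0,3,1]] U=[[4,-5,3,5],[0,-5,4,4],[0,0,-1,5],[0,0,0,-3]]

  R1 -= 2·R0 → [0,-5,4,4]
  R2 -= -5·R0 → [0,5,-5,1]
  R3 -= 0·R0 → [0,0,-3,12]
  R2 -= -1·R1 → [0,0,-1,5]
  R3 -= 0·R1 → [0,0,-3,12]
  R3 -= 3·R2 → [0,0,0,-3]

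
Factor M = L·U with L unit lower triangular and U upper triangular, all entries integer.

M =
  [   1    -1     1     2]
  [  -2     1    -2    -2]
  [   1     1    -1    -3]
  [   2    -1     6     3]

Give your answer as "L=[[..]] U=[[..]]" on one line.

  r1 -= -2·r0 → [0,-1,0,2]
  r2 -= 1·r0 → [0,2,-2,-5]
  r3 -= 2·r0 → [0,1,4,-1]
  r2 -= -2·r1 → [0,0,-2,-1]
  r3 -= -1·r1 → [0,0,4,1]
  r3 -= -2·r2 → [0,0,0,-1]

L=[[1,0,0,0],[-2,1,0,0],[1,-2,1,0],[2,-1,-2,1]] U=[[1,-1,1,2],[0,-1,0,2],[0,0,-2,-1],[0,0,0,-1]]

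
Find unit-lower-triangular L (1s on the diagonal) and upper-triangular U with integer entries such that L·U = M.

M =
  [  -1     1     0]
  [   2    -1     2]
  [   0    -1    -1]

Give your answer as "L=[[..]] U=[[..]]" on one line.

L=[[1,0,0],[-2,1,0],[0,-1,1]] U=[[-1,1,0],[0,1,2],[0,0,1]]

  row1 -= -2·row0 → [0,1,2]
  row2 -= 0·row0 → [0,-1,-1]
  row2 -= -1·row1 → [0,0,1]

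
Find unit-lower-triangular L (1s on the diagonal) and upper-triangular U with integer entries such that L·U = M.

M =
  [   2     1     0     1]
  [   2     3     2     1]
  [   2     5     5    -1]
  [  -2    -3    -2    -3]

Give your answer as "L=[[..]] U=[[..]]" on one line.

  R1 -= 1·R0 → [0,2,2,0]
  R2 -= 1·R0 → [0,4,5,-2]
  R3 -= -1·R0 → [0,-2,-2,-2]
  R2 -= 2·R1 → [0,0,1,-2]
  R3 -= -1·R1 → [0,0,0,-2]
  R3 -= 0·R2 → [0,0,0,-2]

L=[[1,0,0,0],[1,1,0,0],[1,2,1,0],[-1,-1,0,1]] U=[[2,1,0,1],[0,2,2,0],[0,0,1,-2],[0,0,0,-2]]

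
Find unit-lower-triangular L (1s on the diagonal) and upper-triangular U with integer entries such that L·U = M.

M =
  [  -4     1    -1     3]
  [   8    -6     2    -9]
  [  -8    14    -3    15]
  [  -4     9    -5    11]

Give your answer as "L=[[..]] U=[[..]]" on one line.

  row1 -= -2·row0 → [0,-4,0,-3]
  row2 -= 2·row0 → [0,12,-1,9]
  row3 -= 1·row0 → [0,8,-4,8]
  row2 -= -3·row1 → [0,0,-1,0]
  row3 -= -2·row1 → [0,0,-4,2]
  row3 -= 4·row2 → [0,0,0,2]

L=[[1,0,0,0],[-2,1,0,0],[2,-3,1,0],[1,-2,4,1]] U=[[-4,1,-1,3],[0,-4,0,-3],[0,0,-1,0],[0,0,0,2]]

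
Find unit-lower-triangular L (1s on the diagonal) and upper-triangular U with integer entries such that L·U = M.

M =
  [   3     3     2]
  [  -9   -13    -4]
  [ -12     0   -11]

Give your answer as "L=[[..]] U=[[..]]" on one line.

L=[[1,0,0],[-3,1,0],[-4,-3,1]] U=[[3,3,2],[0,-4,2],[0,0,3]]

  R1 -= -3·R0 → [0,-4,2]
  R2 -= -4·R0 → [0,12,-3]
  R2 -= -3·R1 → [0,0,3]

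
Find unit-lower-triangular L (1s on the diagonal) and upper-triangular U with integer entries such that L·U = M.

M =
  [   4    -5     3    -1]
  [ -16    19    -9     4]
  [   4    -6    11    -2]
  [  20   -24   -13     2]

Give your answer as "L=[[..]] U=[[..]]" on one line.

L=[[1,0,0,0],[-4,1,0,0],[1,1,1,0],[5,-1,-5,1]] U=[[4,-5,3,-1],[0,-1,3,0],[0,0,5,-1],[0,0,0,2]]

  r1 -= -4·r0 → [0,-1,3,0]
  r2 -= 1·r0 → [0,-1,8,-1]
  r3 -= 5·r0 → [0,1,-28,7]
  r2 -= 1·r1 → [0,0,5,-1]
  r3 -= -1·r1 → [0,0,-25,7]
  r3 -= -5·r2 → [0,0,0,2]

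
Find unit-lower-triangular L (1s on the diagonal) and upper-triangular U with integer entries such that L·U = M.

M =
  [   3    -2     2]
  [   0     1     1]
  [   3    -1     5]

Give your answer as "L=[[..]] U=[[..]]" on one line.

  R1 -= 0·R0 → [0,1,1]
  R2 -= 1·R0 → [0,1,3]
  R2 -= 1·R1 → [0,0,2]

L=[[1,0,0],[0,1,0],[1,1,1]] U=[[3,-2,2],[0,1,1],[0,0,2]]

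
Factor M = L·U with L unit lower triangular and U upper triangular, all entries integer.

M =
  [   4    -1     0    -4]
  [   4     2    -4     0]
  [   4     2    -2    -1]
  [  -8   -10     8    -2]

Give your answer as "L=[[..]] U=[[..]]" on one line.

L=[[1,0,0,0],[1,1,0,0],[1,1,1,0],[-2,-4,-4,1]] U=[[4,-1,0,-4],[0,3,-4,4],[0,0,2,-1],[0,0,0,2]]

  row1 -= 1·row0 → [0,3,-4,4]
  row2 -= 1·row0 → [0,3,-2,3]
  row3 -= -2·row0 → [0,-12,8,-10]
  row2 -= 1·row1 → [0,0,2,-1]
  row3 -= -4·row1 → [0,0,-8,6]
  row3 -= -4·row2 → [0,0,0,2]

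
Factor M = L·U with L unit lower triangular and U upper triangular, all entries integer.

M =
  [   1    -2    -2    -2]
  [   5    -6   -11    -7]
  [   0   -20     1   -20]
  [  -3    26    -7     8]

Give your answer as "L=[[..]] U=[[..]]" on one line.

L=[[1,0,0,0],[5,1,0,0],[0,-5,1,0],[-3,5,2,1]] U=[[1,-2,-2,-2],[0,4,-1,3],[0,0,-4,-5],[0,0,0,-3]]

  r1 -= 5·r0 → [0,4,-1,3]
  r2 -= 0·r0 → [0,-20,1,-20]
  r3 -= -3·r0 → [0,20,-13,2]
  r2 -= -5·r1 → [0,0,-4,-5]
  r3 -= 5·r1 → [0,0,-8,-13]
  r3 -= 2·r2 → [0,0,0,-3]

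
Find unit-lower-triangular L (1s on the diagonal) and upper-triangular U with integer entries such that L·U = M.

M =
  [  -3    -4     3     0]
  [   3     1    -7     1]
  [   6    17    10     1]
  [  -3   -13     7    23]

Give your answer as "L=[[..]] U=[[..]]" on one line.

  r1 -= -1·r0 → [0,-3,-4,1]
  r2 -= -2·r0 → [0,9,16,1]
  r3 -= 1·r0 → [0,-9,4,23]
  r2 -= -3·r1 → [0,0,4,4]
  r3 -= 3·r1 → [0,0,16,20]
  r3 -= 4·r2 → [0,0,0,4]

L=[[1,0,0,0],[-1,1,0,0],[-2,-3,1,0],[1,3,4,1]] U=[[-3,-4,3,0],[0,-3,-4,1],[0,0,4,4],[0,0,0,4]]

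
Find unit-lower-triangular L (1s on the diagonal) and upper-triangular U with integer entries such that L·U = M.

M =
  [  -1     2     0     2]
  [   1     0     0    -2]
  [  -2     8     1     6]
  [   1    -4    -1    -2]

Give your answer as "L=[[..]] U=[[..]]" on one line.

  R1 -= -1·R0 → [0,2,0,0]
  R2 -= 2·R0 → [0,4,1,2]
  R3 -= -1·R0 → [0,-2,-1,0]
  R2 -= 2·R1 → [0,0,1,2]
  R3 -= -1·R1 → [0,0,-1,0]
  R3 -= -1·R2 → [0,0,0,2]

L=[[1,0,0,0],[-1,1,0,0],[2,2,1,0],[-1,-1,-1,1]] U=[[-1,2,0,2],[0,2,0,0],[0,0,1,2],[0,0,0,2]]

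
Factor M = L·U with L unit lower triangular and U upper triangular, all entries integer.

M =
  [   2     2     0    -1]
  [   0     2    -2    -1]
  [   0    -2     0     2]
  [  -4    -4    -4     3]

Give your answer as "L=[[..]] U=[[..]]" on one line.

  row1 -= 0·row0 → [0,2,-2,-1]
  row2 -= 0·row0 → [0,-2,0,2]
  row3 -= -2·row0 → [0,0,-4,1]
  row2 -= -1·row1 → [0,0,-2,1]
  row3 -= 0·row1 → [0,0,-4,1]
  row3 -= 2·row2 → [0,0,0,-1]

L=[[1,0,0,0],[0,1,0,0],[0,-1,1,0],[-2,0,2,1]] U=[[2,2,0,-1],[0,2,-2,-1],[0,0,-2,1],[0,0,0,-1]]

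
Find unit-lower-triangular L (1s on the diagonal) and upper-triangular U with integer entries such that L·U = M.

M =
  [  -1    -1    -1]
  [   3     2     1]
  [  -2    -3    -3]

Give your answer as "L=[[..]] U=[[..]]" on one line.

  r1 -= -3·r0 → [0,-1,-2]
  r2 -= 2·r0 → [0,-1,-1]
  r2 -= 1·r1 → [0,0,1]

L=[[1,0,0],[-3,1,0],[2,1,1]] U=[[-1,-1,-1],[0,-1,-2],[0,0,1]]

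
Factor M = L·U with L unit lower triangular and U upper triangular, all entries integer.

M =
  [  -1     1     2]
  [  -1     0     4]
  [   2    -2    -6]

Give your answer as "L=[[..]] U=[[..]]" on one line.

L=[[1,0,0],[1,1,0],[-2,0,1]] U=[[-1,1,2],[0,-1,2],[0,0,-2]]

  R1 -= 1·R0 → [0,-1,2]
  R2 -= -2·R0 → [0,0,-2]
  R2 -= 0·R1 → [0,0,-2]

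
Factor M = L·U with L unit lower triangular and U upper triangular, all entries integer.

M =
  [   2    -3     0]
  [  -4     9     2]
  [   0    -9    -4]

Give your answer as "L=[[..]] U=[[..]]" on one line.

  R1 -= -2·R0 → [0,3,2]
  R2 -= 0·R0 → [0,-9,-4]
  R2 -= -3·R1 → [0,0,2]

L=[[1,0,0],[-2,1,0],[0,-3,1]] U=[[2,-3,0],[0,3,2],[0,0,2]]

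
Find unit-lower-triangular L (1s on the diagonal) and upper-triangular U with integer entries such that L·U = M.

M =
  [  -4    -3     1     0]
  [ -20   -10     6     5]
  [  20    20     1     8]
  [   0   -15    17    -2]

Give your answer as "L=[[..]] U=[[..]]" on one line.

  R1 -= 5·R0 → [0,5,1,5]
  R2 -= -5·R0 → [0,5,6,8]
  R3 -= 0·R0 → [0,-15,17,-2]
  R2 -= 1·R1 → [0,0,5,3]
  R3 -= -3·R1 → [0,0,20,13]
  R3 -= 4·R2 → [0,0,0,1]

L=[[1,0,0,0],[5,1,0,0],[-5,1,1,0],[0,-3,4,1]] U=[[-4,-3,1,0],[0,5,1,5],[0,0,5,3],[0,0,0,1]]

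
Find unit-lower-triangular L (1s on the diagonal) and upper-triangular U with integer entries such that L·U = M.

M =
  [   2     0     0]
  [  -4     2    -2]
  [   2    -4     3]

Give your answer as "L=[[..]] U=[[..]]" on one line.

  R1 -= -2·R0 → [0,2,-2]
  R2 -= 1·R0 → [0,-4,3]
  R2 -= -2·R1 → [0,0,-1]

L=[[1,0,0],[-2,1,0],[1,-2,1]] U=[[2,0,0],[0,2,-2],[0,0,-1]]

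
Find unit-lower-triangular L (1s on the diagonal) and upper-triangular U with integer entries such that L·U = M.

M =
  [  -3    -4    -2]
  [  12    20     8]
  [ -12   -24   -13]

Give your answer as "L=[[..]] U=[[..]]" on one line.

L=[[1,0,0],[-4,1,0],[4,-2,1]] U=[[-3,-4,-2],[0,4,0],[0,0,-5]]

  r1 -= -4·r0 → [0,4,0]
  r2 -= 4·r0 → [0,-8,-5]
  r2 -= -2·r1 → [0,0,-5]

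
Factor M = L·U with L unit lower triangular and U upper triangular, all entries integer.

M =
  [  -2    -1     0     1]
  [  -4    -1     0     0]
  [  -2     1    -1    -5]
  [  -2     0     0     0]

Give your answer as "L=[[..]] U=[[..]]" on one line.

L=[[1,0,0,0],[2,1,0,0],[1,2,1,0],[1,1,0,1]] U=[[-2,-1,0,1],[0,1,0,-2],[0,0,-1,-2],[0,0,0,1]]

  r1 -= 2·r0 → [0,1,0,-2]
  r2 -= 1·r0 → [0,2,-1,-6]
  r3 -= 1·r0 → [0,1,0,-1]
  r2 -= 2·r1 → [0,0,-1,-2]
  r3 -= 1·r1 → [0,0,0,1]
  r3 -= 0·r2 → [0,0,0,1]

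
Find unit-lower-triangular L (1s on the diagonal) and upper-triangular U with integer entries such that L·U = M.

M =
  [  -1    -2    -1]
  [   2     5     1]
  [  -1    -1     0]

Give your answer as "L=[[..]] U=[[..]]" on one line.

L=[[1,0,0],[-2,1,0],[1,1,1]] U=[[-1,-2,-1],[0,1,-1],[0,0,2]]

  row1 -= -2·row0 → [0,1,-1]
  row2 -= 1·row0 → [0,1,1]
  row2 -= 1·row1 → [0,0,2]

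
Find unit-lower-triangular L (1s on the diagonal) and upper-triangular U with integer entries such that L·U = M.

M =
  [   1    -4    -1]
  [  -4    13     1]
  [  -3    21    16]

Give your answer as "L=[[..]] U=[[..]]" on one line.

L=[[1,0,0],[-4,1,0],[-3,-3,1]] U=[[1,-4,-1],[0,-3,-3],[0,0,4]]

  r1 -= -4·r0 → [0,-3,-3]
  r2 -= -3·r0 → [0,9,13]
  r2 -= -3·r1 → [0,0,4]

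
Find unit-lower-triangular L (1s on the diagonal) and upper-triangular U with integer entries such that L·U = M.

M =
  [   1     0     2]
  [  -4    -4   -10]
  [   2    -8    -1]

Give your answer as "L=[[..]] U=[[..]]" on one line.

L=[[1,0,0],[-4,1,0],[2,2,1]] U=[[1,0,2],[0,-4,-2],[0,0,-1]]

  r1 -= -4·r0 → [0,-4,-2]
  r2 -= 2·r0 → [0,-8,-5]
  r2 -= 2·r1 → [0,0,-1]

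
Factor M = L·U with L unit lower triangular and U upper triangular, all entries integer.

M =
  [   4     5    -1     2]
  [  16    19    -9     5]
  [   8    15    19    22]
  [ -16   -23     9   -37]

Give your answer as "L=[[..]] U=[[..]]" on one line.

  row1 -= 4·row0 → [0,-1,-5,-3]
  row2 -= 2·row0 → [0,5,21,18]
  row3 -= -4·row0 → [0,-3,5,-29]
  row2 -= -5·row1 → [0,0,-4,3]
  row3 -= 3·row1 → [0,0,20,-20]
  row3 -= -5·row2 → [0,0,0,-5]

L=[[1,0,0,0],[4,1,0,0],[2,-5,1,0],[-4,3,-5,1]] U=[[4,5,-1,2],[0,-1,-5,-3],[0,0,-4,3],[0,0,0,-5]]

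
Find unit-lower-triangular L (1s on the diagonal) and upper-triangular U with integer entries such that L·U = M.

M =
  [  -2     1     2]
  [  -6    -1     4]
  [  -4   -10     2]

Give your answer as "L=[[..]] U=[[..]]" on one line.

L=[[1,0,0],[3,1,0],[2,3,1]] U=[[-2,1,2],[0,-4,-2],[0,0,4]]

  r1 -= 3·r0 → [0,-4,-2]
  r2 -= 2·r0 → [0,-12,-2]
  r2 -= 3·r1 → [0,0,4]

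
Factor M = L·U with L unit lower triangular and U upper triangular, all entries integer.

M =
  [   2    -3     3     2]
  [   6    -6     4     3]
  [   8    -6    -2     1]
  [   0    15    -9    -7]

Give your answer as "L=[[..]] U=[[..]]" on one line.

  r1 -= 3·r0 → [0,3,-5,-3]
  r2 -= 4·r0 → [0,6,-14,-7]
  r3 -= 0·r0 → [0,15,-9,-7]
  r2 -= 2·r1 → [0,0,-4,-1]
  r3 -= 5·r1 → [0,0,16,8]
  r3 -= -4·r2 → [0,0,0,4]

L=[[1,0,0,0],[3,1,0,0],[4,2,1,0],[0,5,-4,1]] U=[[2,-3,3,2],[0,3,-5,-3],[0,0,-4,-1],[0,0,0,4]]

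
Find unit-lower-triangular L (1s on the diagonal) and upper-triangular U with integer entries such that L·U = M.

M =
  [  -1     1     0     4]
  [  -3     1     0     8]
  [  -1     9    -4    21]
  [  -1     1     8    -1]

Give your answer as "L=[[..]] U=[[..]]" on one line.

  row1 -= 3·row0 → [0,-2,0,-4]
  row2 -= 1·row0 → [0,8,-4,17]
  row3 -= 1·row0 → [0,0,8,-5]
  row2 -= -4·row1 → [0,0,-4,1]
  row3 -= 0·row1 → [0,0,8,-5]
  row3 -= -2·row2 → [0,0,0,-3]

L=[[1,0,0,0],[3,1,0,0],[1,-4,1,0],[1,0,-2,1]] U=[[-1,1,0,4],[0,-2,0,-4],[0,0,-4,1],[0,0,0,-3]]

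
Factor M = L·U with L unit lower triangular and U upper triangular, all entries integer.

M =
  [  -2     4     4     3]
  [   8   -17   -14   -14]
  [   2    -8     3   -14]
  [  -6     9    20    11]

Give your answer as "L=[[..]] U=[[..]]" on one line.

L=[[1,0,0,0],[-4,1,0,0],[-1,4,1,0],[3,3,-2,1]] U=[[-2,4,4,3],[0,-1,2,-2],[0,0,-1,-3],[0,0,0,2]]

  R1 -= -4·R0 → [0,-1,2,-2]
  R2 -= -1·R0 → [0,-4,7,-11]
  R3 -= 3·R0 → [0,-3,8,2]
  R2 -= 4·R1 → [0,0,-1,-3]
  R3 -= 3·R1 → [0,0,2,8]
  R3 -= -2·R2 → [0,0,0,2]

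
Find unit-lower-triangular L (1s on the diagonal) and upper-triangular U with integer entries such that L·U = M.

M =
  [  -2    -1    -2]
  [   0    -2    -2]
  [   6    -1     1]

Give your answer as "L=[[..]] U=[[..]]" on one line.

  row1 -= 0·row0 → [0,-2,-2]
  row2 -= -3·row0 → [0,-4,-5]
  row2 -= 2·row1 → [0,0,-1]

L=[[1,0,0],[0,1,0],[-3,2,1]] U=[[-2,-1,-2],[0,-2,-2],[0,0,-1]]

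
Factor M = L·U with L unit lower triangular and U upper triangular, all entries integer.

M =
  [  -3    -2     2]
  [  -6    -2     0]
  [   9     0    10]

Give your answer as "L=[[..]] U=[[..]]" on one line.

L=[[1,0,0],[2,1,0],[-3,-3,1]] U=[[-3,-2,2],[0,2,-4],[0,0,4]]

  row1 -= 2·row0 → [0,2,-4]
  row2 -= -3·row0 → [0,-6,16]
  row2 -= -3·row1 → [0,0,4]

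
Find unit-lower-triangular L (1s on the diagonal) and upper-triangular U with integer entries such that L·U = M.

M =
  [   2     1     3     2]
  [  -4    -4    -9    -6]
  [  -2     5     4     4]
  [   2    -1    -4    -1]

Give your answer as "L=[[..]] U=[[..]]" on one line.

L=[[1,0,0,0],[-2,1,0,0],[-1,-3,1,0],[1,1,2,1]] U=[[2,1,3,2],[0,-2,-3,-2],[0,0,-2,0],[0,0,0,-1]]

  R1 -= -2·R0 → [0,-2,-3,-2]
  R2 -= -1·R0 → [0,6,7,6]
  R3 -= 1·R0 → [0,-2,-7,-3]
  R2 -= -3·R1 → [0,0,-2,0]
  R3 -= 1·R1 → [0,0,-4,-1]
  R3 -= 2·R2 → [0,0,0,-1]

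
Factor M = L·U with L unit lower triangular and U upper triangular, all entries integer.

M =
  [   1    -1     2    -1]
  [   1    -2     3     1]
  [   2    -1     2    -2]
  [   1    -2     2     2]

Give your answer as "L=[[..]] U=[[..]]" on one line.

L=[[1,0,0,0],[1,1,0,0],[2,-1,1,0],[1,1,1,1]] U=[[1,-1,2,-1],[0,-1,1,2],[0,0,-1,2],[0,0,0,-1]]

  row1 -= 1·row0 → [0,-1,1,2]
  row2 -= 2·row0 → [0,1,-2,0]
  row3 -= 1·row0 → [0,-1,0,3]
  row2 -= -1·row1 → [0,0,-1,2]
  row3 -= 1·row1 → [0,0,-1,1]
  row3 -= 1·row2 → [0,0,0,-1]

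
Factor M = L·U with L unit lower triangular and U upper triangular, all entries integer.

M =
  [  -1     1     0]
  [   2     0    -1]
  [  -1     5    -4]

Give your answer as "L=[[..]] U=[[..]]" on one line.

L=[[1,0,0],[-2,1,0],[1,2,1]] U=[[-1,1,0],[0,2,-1],[0,0,-2]]

  r1 -= -2·r0 → [0,2,-1]
  r2 -= 1·r0 → [0,4,-4]
  r2 -= 2·r1 → [0,0,-2]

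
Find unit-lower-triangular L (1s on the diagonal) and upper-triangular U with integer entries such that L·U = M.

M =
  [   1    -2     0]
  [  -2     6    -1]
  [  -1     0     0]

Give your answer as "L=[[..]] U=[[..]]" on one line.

L=[[1,0,0],[-2,1,0],[-1,-1,1]] U=[[1,-2,0],[0,2,-1],[0,0,-1]]

  row1 -= -2·row0 → [0,2,-1]
  row2 -= -1·row0 → [0,-2,0]
  row2 -= -1·row1 → [0,0,-1]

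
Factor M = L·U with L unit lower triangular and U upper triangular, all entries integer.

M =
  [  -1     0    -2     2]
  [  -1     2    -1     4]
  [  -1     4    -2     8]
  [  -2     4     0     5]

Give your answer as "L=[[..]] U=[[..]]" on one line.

  row1 -= 1·row0 → [0,2,1,2]
  row2 -= 1·row0 → [0,4,0,6]
  row3 -= 2·row0 → [0,4,4,1]
  row2 -= 2·row1 → [0,0,-2,2]
  row3 -= 2·row1 → [0,0,2,-3]
  row3 -= -1·row2 → [0,0,0,-1]

L=[[1,0,0,0],[1,1,0,0],[1,2,1,0],[2,2,-1,1]] U=[[-1,0,-2,2],[0,2,1,2],[0,0,-2,2],[0,0,0,-1]]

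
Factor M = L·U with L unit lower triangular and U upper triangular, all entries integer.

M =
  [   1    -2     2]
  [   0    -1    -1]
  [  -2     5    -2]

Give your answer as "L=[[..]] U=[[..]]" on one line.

L=[[1,0,0],[0,1,0],[-2,-1,1]] U=[[1,-2,2],[0,-1,-1],[0,0,1]]

  row1 -= 0·row0 → [0,-1,-1]
  row2 -= -2·row0 → [0,1,2]
  row2 -= -1·row1 → [0,0,1]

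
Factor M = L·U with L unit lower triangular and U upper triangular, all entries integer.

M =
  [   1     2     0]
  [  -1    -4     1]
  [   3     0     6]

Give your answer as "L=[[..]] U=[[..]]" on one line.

L=[[1,0,0],[-1,1,0],[3,3,1]] U=[[1,2,0],[0,-2,1],[0,0,3]]

  R1 -= -1·R0 → [0,-2,1]
  R2 -= 3·R0 → [0,-6,6]
  R2 -= 3·R1 → [0,0,3]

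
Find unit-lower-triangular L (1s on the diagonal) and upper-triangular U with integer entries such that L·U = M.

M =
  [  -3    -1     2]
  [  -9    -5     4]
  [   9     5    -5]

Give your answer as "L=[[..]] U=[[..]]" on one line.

  r1 -= 3·r0 → [0,-2,-2]
  r2 -= -3·r0 → [0,2,1]
  r2 -= -1·r1 → [0,0,-1]

L=[[1,0,0],[3,1,0],[-3,-1,1]] U=[[-3,-1,2],[0,-2,-2],[0,0,-1]]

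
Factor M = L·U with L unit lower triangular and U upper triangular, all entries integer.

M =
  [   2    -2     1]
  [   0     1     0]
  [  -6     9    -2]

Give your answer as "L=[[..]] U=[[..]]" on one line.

L=[[1,0,0],[0,1,0],[-3,3,1]] U=[[2,-2,1],[0,1,0],[0,0,1]]

  row1 -= 0·row0 → [0,1,0]
  row2 -= -3·row0 → [0,3,1]
  row2 -= 3·row1 → [0,0,1]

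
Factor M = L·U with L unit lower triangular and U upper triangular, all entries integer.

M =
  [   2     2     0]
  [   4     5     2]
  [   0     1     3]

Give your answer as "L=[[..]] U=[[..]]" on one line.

L=[[1,0,0],[2,1,0],[0,1,1]] U=[[2,2,0],[0,1,2],[0,0,1]]

  r1 -= 2·r0 → [0,1,2]
  r2 -= 0·r0 → [0,1,3]
  r2 -= 1·r1 → [0,0,1]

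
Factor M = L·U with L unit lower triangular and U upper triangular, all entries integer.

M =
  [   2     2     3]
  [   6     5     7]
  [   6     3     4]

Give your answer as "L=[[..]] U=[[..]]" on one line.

  R1 -= 3·R0 → [0,-1,-2]
  R2 -= 3·R0 → [0,-3,-5]
  R2 -= 3·R1 → [0,0,1]

L=[[1,0,0],[3,1,0],[3,3,1]] U=[[2,2,3],[0,-1,-2],[0,0,1]]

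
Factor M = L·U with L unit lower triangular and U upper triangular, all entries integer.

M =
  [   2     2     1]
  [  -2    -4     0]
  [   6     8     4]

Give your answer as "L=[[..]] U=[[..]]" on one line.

L=[[1,0,0],[-1,1,0],[3,-1,1]] U=[[2,2,1],[0,-2,1],[0,0,2]]

  row1 -= -1·row0 → [0,-2,1]
  row2 -= 3·row0 → [0,2,1]
  row2 -= -1·row1 → [0,0,2]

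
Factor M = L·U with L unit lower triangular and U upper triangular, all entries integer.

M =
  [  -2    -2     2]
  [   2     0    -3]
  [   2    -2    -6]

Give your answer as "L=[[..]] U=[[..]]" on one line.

L=[[1,0,0],[-1,1,0],[-1,2,1]] U=[[-2,-2,2],[0,-2,-1],[0,0,-2]]

  r1 -= -1·r0 → [0,-2,-1]
  r2 -= -1·r0 → [0,-4,-4]
  r2 -= 2·r1 → [0,0,-2]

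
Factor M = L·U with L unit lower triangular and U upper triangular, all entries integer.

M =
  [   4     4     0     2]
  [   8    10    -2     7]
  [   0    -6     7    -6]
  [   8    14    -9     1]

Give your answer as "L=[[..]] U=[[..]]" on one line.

L=[[1,0,0,0],[2,1,0,0],[0,-3,1,0],[2,3,-3,1]] U=[[4,4,0,2],[0,2,-2,3],[0,0,1,3],[0,0,0,-3]]

  r1 -= 2·r0 → [0,2,-2,3]
  r2 -= 0·r0 → [0,-6,7,-6]
  r3 -= 2·r0 → [0,6,-9,-3]
  r2 -= -3·r1 → [0,0,1,3]
  r3 -= 3·r1 → [0,0,-3,-12]
  r3 -= -3·r2 → [0,0,0,-3]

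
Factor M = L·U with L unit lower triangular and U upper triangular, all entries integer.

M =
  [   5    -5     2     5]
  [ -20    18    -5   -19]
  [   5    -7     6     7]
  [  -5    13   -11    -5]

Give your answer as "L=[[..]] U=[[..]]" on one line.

L=[[1,0,0,0],[-4,1,0,0],[1,1,1,0],[-1,-4,3,1]] U=[[5,-5,2,5],[0,-2,3,1],[0,0,1,1],[0,0,0,1]]

  r1 -= -4·r0 → [0,-2,3,1]
  r2 -= 1·r0 → [0,-2,4,2]
  r3 -= -1·r0 → [0,8,-9,0]
  r2 -= 1·r1 → [0,0,1,1]
  r3 -= -4·r1 → [0,0,3,4]
  r3 -= 3·r2 → [0,0,0,1]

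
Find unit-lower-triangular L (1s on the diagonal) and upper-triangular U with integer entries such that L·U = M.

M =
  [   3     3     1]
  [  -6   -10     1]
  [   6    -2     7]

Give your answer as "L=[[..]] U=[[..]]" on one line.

  row1 -= -2·row0 → [0,-4,3]
  row2 -= 2·row0 → [0,-8,5]
  row2 -= 2·row1 → [0,0,-1]

L=[[1,0,0],[-2,1,0],[2,2,1]] U=[[3,3,1],[0,-4,3],[0,0,-1]]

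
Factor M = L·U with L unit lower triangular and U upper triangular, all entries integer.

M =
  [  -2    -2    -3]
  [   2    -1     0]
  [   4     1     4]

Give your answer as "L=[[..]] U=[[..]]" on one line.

L=[[1,0,0],[-1,1,0],[-2,1,1]] U=[[-2,-2,-3],[0,-3,-3],[0,0,1]]

  R1 -= -1·R0 → [0,-3,-3]
  R2 -= -2·R0 → [0,-3,-2]
  R2 -= 1·R1 → [0,0,1]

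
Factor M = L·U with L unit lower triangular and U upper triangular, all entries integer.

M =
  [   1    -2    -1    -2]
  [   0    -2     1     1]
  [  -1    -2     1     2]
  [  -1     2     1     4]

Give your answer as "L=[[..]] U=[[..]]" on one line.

L=[[1,0,0,0],[0,1,0,0],[-1,2,1,0],[-1,0,0,1]] U=[[1,-2,-1,-2],[0,-2,1,1],[0,0,-2,-2],[0,0,0,2]]

  r1 -= 0·r0 → [0,-2,1,1]
  r2 -= -1·r0 → [0,-4,0,0]
  r3 -= -1·r0 → [0,0,0,2]
  r2 -= 2·r1 → [0,0,-2,-2]
  r3 -= 0·r1 → [0,0,0,2]
  r3 -= 0·r2 → [0,0,0,2]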